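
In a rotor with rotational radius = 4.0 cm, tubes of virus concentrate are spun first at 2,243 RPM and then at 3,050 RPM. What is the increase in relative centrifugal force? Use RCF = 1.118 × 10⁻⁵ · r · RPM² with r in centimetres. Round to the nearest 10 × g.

≈ 190 x g

RCF₁ = 1.118 × 10⁻⁵ × 4 × (2243)² = 1.118 × 10⁻⁵ × 4 × 5,031,049 ≈ 225 × g
RCF₂ = 1.118 × 10⁻⁵ × 4 × (3050)² = 1.118 × 10⁻⁵ × 4 × 9,302,500 ≈ 416 × g
Increase = 416 − 225 = 191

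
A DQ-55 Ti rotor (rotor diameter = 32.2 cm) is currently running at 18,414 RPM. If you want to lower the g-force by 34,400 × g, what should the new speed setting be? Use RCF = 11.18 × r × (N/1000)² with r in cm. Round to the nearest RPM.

≈ 12164 RPM

r = 32.2 / 2 = 16.1 cm
Current RCF = 11.18 × 16.1 × (18.414)² = 11.18 × 16.1 × 339.075396 ≈ 61,032.9 × g
Target RCF = 61,032.9 − 34,400 = 26,632.9 × g
(N/1000)² = 26,632.9 / 179.998 = 147.9622
N = 1000 × √147.9622 ≈ 12,164.0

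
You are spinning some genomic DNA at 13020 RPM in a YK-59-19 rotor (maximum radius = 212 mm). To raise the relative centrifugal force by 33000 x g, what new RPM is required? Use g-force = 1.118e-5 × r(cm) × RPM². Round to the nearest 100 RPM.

r = 212 mm = 21.2 cm
Current RCF = 1.118 × 10⁻⁵ × 21.2 × (13020)² = 1.118 × 10⁻⁵ × 21.2 × 169,520,400 ≈ 40,179 × g
Target RCF = 40,179 + 33,000 = 73,179 × g
N² = 73,179 / (23.7016 × 10⁻⁵) = 308,751,308
N ≈ √308,751,308 ≈ 17,571.3

≈ 17600 RPM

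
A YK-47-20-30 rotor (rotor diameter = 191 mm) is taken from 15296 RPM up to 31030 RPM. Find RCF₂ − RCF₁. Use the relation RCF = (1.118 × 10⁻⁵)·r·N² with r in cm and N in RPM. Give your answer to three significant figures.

r = 191 mm / 2 = 95.5 mm = 9.55 cm
RCF₁ = 1.118 × 10⁻⁵ × 9.55 × (15296)² = 1.118 × 10⁻⁵ × 9.55 × 233,967,616 ≈ 24,980.5 × g
RCF₂ = 1.118 × 10⁻⁵ × 9.55 × (31030)² = 1.118 × 10⁻⁵ × 9.55 × 962,860,900 ≈ 102,803.7 × g
Increase = 102,803.7 − 24,980.5 = 77,823.2

77800 g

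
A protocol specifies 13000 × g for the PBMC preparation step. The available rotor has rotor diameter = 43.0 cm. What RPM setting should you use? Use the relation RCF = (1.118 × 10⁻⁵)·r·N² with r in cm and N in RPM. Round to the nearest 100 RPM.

≈ 7400 RPM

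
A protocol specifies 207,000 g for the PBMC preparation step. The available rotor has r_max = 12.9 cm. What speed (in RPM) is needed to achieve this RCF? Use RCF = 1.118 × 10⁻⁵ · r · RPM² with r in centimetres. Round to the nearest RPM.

207,000 = 1.118 × 10⁻⁵ × 12.9 × N²
N² = 207,000 / (14.4222 × 10⁻⁵) = 1,435,287,265
N ≈ √1,435,287,265 ≈ 37,885.2

≈ 37885 RPM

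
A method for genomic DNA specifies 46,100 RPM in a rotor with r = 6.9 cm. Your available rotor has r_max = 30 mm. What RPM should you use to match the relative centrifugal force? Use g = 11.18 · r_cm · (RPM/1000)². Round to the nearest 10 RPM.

≈ 69910 RPM

RCF_original = 11.18 × 6.9 × (46.1)² = 11.18 × 6.9 × 2,125.21 ≈ 163,942.9 × g
Your rotor: r = 30 mm = 3.0 cm
163,942.9 = 11.18 × 3 × (N/1000)²
(N/1000)² = 163,942.9 / 33.54 = 4887.982
N = 1000 × √4887.982 ≈ 69,914.1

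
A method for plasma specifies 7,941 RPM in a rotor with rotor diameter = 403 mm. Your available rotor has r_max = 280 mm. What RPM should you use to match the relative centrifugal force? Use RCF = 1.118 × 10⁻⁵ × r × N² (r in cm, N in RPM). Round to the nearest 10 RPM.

≈ 6740 RPM

Original rotor: r = 403 mm / 2 = 201.5 mm = 20.15 cm
RCF = 1.118 × 10⁻⁵ × r × N²
RCF_original = 1.118 × 10⁻⁵ × 20.15 × (7941)² = 1.118 × 10⁻⁵ × 20.15 × 63,059,481 ≈ 14,205.9 × g
Your rotor: r = 280 mm = 28.0 cm
14,205.9 = 1.118 × 10⁻⁵ × 28 × N²
N² = 14,205.9 / (31.304 × 10⁻⁵) = 45,380,463
N ≈ √45,380,463 ≈ 6,736.5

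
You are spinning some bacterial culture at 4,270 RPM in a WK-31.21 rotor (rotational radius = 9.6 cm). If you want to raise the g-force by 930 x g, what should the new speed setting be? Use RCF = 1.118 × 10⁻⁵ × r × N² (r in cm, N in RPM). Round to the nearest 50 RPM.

Current RCF = 1.118 × 10⁻⁵ × 9.6 × (4270)² = 1.118 × 10⁻⁵ × 9.6 × 18,232,900 ≈ 1,956.9 × g
Target RCF = 1,956.9 + 930 = 2,886.9 × g
N² = 2,886.9 / (10.7328 × 10⁻⁵) = 26,897,920
N ≈ √26,897,920 ≈ 5,186.3

N₂ ≈ 5200 RPM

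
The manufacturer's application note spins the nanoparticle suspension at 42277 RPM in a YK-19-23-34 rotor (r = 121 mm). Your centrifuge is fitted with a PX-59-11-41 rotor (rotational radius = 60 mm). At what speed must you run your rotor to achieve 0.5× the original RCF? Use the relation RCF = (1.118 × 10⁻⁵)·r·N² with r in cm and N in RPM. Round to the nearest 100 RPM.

42500 RPM

Original rotor: r = 121 mm = 12.1 cm
RCF_original = 1.118 × 10⁻⁵ × 12.1 × (42277)² = 1.118 × 10⁻⁵ × 12.1 × 1,787,344,729 ≈ 241,788.4 × g
Target RCF = 0.5 × 241,788.4 ≈ 120,894.2 × g
Your rotor: r = 60 mm = 6.0 cm
120,894.2 = 1.118 × 10⁻⁵ × 6 × N²
N² = 120,894.2 / (6.708 × 10⁻⁵) = 1,802,239,117
N ≈ √1,802,239,117 ≈ 42,452.8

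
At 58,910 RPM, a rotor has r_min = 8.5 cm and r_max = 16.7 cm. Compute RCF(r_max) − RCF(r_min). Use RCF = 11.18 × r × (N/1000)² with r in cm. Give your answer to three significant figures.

ΔRCF = 11.18 × (r_max − r_min) × (N/1000)² = 11.18 × 8.2 × 3,470.3881 ≈ 318,151.3

318000 x g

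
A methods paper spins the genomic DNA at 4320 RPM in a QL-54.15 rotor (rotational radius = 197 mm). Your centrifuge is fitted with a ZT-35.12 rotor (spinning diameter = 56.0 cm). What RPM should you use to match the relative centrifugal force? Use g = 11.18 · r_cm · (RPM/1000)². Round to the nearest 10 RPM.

Original rotor: r = 197 mm = 19.7 cm
RCF = 11.18 × r × (N/1000)²
RCF_original = 11.18 × 19.7 × (4.32)² = 11.18 × 19.7 × 18.6624 ≈ 4,110.3 × g
Your rotor: r = 56.0 / 2 = 28 cm
4,110.3 = 11.18 × 28 × (N/1000)²
(N/1000)² = 4,110.3 / 313.04 = 13.13027
N = 1000 × √13.13027 ≈ 3,623.6

3620 RPM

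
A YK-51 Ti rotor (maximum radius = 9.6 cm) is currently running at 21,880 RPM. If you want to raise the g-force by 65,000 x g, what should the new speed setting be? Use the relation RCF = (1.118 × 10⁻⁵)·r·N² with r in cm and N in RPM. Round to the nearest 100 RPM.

N₂ ≈ 32900 RPM

Current RCF = 1.118 × 10⁻⁵ × 9.6 × (21880)² = 1.118 × 10⁻⁵ × 9.6 × 478,734,400 ≈ 51,381.6 × g
Target RCF = 51,381.6 + 65,000 = 116,381.6 × g
N² = 116,381.6 / (10.7328 × 10⁻⁵) = 1,084,354,502
N ≈ √1,084,354,502 ≈ 32,929.5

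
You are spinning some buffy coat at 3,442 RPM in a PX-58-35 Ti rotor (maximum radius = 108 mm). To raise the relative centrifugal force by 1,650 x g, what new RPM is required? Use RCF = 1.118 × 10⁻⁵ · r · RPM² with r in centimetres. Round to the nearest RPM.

5051 RPM

r = 108 mm = 10.8 cm
Current RCF = 1.118 × 10⁻⁵ × 10.8 × (3442)² = 1.118 × 10⁻⁵ × 10.8 × 11,847,364 ≈ 1,430.5 × g
Target RCF = 1,430.5 + 1,650 = 3,080.5 × g
N² = 3,080.5 / (12.0744 × 10⁻⁵) = 25,512,655
N ≈ √25,512,655 ≈ 5,051.0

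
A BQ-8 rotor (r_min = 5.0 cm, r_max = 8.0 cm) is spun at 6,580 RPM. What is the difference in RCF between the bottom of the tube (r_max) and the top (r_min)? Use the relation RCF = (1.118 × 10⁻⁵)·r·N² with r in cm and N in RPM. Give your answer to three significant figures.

ΔRCF = 1.118 × 10⁻⁵ × (r_max − r_min) × N² = 1.118 × 10⁻⁵ × 3.0 × 43,296,400 ≈ 1,452.2

ΔRCF ≈ 1450 ×g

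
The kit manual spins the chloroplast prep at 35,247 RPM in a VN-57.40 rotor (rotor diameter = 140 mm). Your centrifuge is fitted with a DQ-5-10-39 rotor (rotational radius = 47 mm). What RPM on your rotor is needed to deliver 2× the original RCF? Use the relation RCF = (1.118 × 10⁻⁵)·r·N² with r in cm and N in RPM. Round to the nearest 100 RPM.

≈ 60800 RPM

Original rotor: r = 140 mm / 2 = 70 mm = 7 cm
RCF = 1.118 × 10⁻⁵ × r × N²
RCF_original = 1.118 × 10⁻⁵ × 7 × (35247)² = 1.118 × 10⁻⁵ × 7 × 1,242,351,009 ≈ 97,226.4 × g
Target RCF = 2 × 97,226.4 ≈ 194,452.8 × g
Your rotor: r = 47 mm = 4.7 cm
194,452.8 = 1.118 × 10⁻⁵ × 4.7 × N²
N² = 194,452.8 / (5.2546 × 10⁻⁵) = 3,700,620,409
N ≈ √3,700,620,409 ≈ 60,832.7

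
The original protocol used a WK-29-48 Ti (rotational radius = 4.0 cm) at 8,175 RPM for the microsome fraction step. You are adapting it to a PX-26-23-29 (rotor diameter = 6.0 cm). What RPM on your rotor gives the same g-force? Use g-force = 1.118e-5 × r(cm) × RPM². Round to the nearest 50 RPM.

RCF = 1.118 × 10⁻⁵ × r × N²
RCF_original = 1.118 × 10⁻⁵ × 4 × (8175)² = 1.118 × 10⁻⁵ × 4 × 66,830,625 ≈ 2,988.7 × g
Your rotor: r = 6.0 / 2 = 3 cm
2,988.7 = 1.118 × 10⁻⁵ × 3 × N²
N² = 2,988.7 / (3.354 × 10⁻⁵) = 89,108,527
N ≈ √89,108,527 ≈ 9,439.7

≈ 9450 RPM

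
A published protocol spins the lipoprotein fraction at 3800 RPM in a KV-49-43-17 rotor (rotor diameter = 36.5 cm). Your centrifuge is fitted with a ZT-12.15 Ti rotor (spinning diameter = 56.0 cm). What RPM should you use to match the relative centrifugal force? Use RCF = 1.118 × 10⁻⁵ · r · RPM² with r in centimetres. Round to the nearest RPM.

Original rotor: r = 36.5 / 2 = 18.25 cm
RCF_original = 1.118 × 10⁻⁵ × 18.25 × (3800)² = 1.118 × 10⁻⁵ × 18.25 × 14,440,000 ≈ 2,946.3 × g
Your rotor: r = 56.0 / 2 = 28 cm
2,946.3 = 1.118 × 10⁻⁵ × 28 × N²
N² = 2,946.3 / (31.304 × 10⁻⁵) = 9,411,896
N ≈ √9,411,896 ≈ 3,067.9

≈ 3068 RPM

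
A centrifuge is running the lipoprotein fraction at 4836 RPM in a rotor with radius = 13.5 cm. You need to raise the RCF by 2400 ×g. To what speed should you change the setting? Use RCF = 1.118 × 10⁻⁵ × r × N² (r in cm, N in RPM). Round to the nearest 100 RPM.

Current RCF = 1.118 × 10⁻⁵ × 13.5 × (4836)² = 1.118 × 10⁻⁵ × 13.5 × 23,386,896 ≈ 3,529.8 × g
Target RCF = 3,529.8 + 2,400 = 5,929.8 × g
N² = 5,929.8 / (15.093 × 10⁻⁵) = 39,288,412
N ≈ √39,288,412 ≈ 6,268.0

6300 RPM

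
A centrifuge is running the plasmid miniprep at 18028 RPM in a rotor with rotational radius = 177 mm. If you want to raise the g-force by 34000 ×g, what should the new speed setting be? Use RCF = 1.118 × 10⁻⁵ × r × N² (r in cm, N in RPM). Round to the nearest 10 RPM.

22290 RPM

r = 177 mm = 17.7 cm
Current RCF = 1.118 × 10⁻⁵ × 17.7 × (18028)² = 1.118 × 10⁻⁵ × 17.7 × 325,008,784 ≈ 64,314.7 × g
Target RCF = 64,314.7 + 34,000 = 98,314.7 × g
N² = 98,314.7 / (19.7886 × 10⁻⁵) = 496,824,940
N ≈ √496,824,940 ≈ 22,289.6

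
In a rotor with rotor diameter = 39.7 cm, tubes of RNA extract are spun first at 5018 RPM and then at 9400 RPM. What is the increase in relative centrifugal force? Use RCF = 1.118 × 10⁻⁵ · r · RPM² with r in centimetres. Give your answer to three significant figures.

r = 39.7 / 2 = 19.85 cm
RCF₁ = 1.118 × 10⁻⁵ × 19.85 × (5018)² = 1.118 × 10⁻⁵ × 19.85 × 25,180,324 ≈ 5,588.1 × g
RCF₂ = 1.118 × 10⁻⁵ × 19.85 × (9400)² = 1.118 × 10⁻⁵ × 19.85 × 88,360,000 ≈ 19,609.1 × g
Increase = 19,609.1 − 5,588.1 = 14,021

14000 × g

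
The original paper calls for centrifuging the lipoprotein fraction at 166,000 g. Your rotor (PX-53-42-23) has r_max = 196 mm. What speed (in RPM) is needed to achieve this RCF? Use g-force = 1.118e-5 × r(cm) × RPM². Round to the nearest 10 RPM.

r = 196 mm = 19.6 cm
166,000 = 1.118 × 10⁻⁵ × 19.6 × N²
N² = 166,000 / (21.9128 × 10⁻⁵) = 757,548,100
N ≈ √757,548,100 ≈ 27,523.6

≈ 27520 RPM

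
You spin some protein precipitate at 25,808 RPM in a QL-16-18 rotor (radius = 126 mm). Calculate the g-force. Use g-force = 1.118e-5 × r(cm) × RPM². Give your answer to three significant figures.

93800 x g

r = 126 mm = 12.6 cm
RCF = 1.118 × 10⁻⁵ × 12.6 × (25808)² = 1.118 × 10⁻⁵ × 12.6 × 666,052,864 ≈ 93,825.5 × g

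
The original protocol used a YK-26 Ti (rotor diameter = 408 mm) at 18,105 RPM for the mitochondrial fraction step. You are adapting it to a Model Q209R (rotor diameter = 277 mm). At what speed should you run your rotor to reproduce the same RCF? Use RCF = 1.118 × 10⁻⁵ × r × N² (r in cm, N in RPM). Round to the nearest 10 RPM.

21970 RPM

Original rotor: r = 408 mm / 2 = 204 mm = 20.4 cm
RCF_original = 1.118 × 10⁻⁵ × 20.4 × (18105)² = 1.118 × 10⁻⁵ × 20.4 × 327,791,025 ≈ 74,760 × g
Your rotor: r = 277 mm / 2 = 138.5 mm = 13.85 cm
74,760 = 1.118 × 10⁻⁵ × 13.85 × N²
N² = 74,760 / (15.4843 × 10⁻⁵) = 482,811,622
N ≈ √482,811,622 ≈ 21,973.0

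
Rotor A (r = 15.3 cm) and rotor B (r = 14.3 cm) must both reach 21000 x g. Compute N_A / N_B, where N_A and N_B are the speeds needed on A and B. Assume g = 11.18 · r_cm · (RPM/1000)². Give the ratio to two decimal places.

0.97

At fixed RCF, N ∝ 1/√r, so N_A/N_B = √(r_B/r_A) = √(14.3/15.3) = √0.934641 = 0.9668.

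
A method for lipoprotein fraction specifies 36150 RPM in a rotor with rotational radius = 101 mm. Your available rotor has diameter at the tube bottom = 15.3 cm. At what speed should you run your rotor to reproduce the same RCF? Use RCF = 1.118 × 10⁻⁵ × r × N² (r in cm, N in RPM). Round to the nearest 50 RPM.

41550 RPM

Original rotor: r = 101 mm = 10.1 cm
RCF = 1.118 × 10⁻⁵ × r × N²
RCF_original = 1.118 × 10⁻⁵ × 10.1 × (36150)² = 1.118 × 10⁻⁵ × 10.1 × 1,306,822,500 ≈ 147,563.8 × g
Your rotor: r = 15.3 / 2 = 7.65 cm
147,563.8 = 1.118 × 10⁻⁵ × 7.65 × N²
N² = 147,563.8 / (8.5527 × 10⁻⁵) = 1,725,347,551
N ≈ √1,725,347,551 ≈ 41,537.3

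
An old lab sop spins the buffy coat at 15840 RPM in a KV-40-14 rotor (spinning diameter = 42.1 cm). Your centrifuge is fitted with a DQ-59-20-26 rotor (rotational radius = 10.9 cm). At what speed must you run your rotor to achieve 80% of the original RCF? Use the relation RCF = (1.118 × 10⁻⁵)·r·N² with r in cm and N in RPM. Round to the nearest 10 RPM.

19690 RPM

Original rotor: r = 42.1 / 2 = 21.05 cm
RCF_original = 1.118 × 10⁻⁵ × 21.05 × (15840)² = 1.118 × 10⁻⁵ × 21.05 × 250,905,600 ≈ 59,047.9 × g
Target RCF = 0.8 × 59,047.9 ≈ 47,238.3 × g
47,238.3 = 1.118 × 10⁻⁵ × 10.9 × N²
N² = 47,238.3 / (12.1862 × 10⁻⁵) = 387,637,656
N ≈ √387,637,656 ≈ 19,688.5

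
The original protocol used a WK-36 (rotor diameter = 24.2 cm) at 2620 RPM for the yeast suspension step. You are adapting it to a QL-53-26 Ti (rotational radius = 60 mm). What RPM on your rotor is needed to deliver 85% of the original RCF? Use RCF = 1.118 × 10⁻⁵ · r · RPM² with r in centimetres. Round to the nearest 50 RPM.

Original rotor: r = 24.2 / 2 = 12.1 cm
RCF_original = 1.118 × 10⁻⁵ × 12.1 × (2620)² = 1.118 × 10⁻⁵ × 12.1 × 6,864,400 ≈ 928.6 × g
Target RCF = 0.85 × 928.6 ≈ 789.3 × g
Your rotor: r = 60 mm = 6.0 cm
789.3 = 1.118 × 10⁻⁵ × 6 × N²
N² = 789.3 / (6.708 × 10⁻⁵) = 11,766,547
N ≈ √11,766,547 ≈ 3,430.2

3450 RPM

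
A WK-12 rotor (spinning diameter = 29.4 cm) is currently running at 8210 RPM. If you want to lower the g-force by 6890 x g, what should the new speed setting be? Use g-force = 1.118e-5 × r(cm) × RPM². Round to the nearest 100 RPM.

5000 RPM

r = 29.4 / 2 = 14.7 cm
Current RCF = 1.118 × 10⁻⁵ × 14.7 × (8210)² = 1.118 × 10⁻⁵ × 14.7 × 67,404,100 ≈ 11,077.6 × g
Target RCF = 11,077.6 − 6,890 = 4,187.6 × g
N² = 4,187.6 / (16.4346 × 10⁻⁵) = 25,480,389
N ≈ √25,480,389 ≈ 5,047.8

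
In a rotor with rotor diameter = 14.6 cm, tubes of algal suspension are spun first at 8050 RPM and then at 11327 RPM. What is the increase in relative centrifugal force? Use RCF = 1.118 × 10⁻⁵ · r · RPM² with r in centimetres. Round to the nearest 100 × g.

r = 14.6 / 2 = 7.3 cm
RCF₁ = 1.118 × 10⁻⁵ × 7.3 × (8050)² = 1.118 × 10⁻⁵ × 7.3 × 64,802,500 ≈ 5,288.8 × g
RCF₂ = 1.118 × 10⁻⁵ × 7.3 × (11327)² = 1.118 × 10⁻⁵ × 7.3 × 128,300,929 ≈ 10,471.2 × g
Increase = 10,471.2 − 5,288.8 = 5,182.4

≈ 5200 ×g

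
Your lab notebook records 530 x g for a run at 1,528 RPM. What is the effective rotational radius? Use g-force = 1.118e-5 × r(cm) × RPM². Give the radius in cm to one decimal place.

≈ 20.3 cm

530 = 1.118 × 10⁻⁵ × r × (1528)²
r = 530 / (1.118 × 10⁻⁵ × 2,334,784) = 530 / 26.10289 ≈ 20.304 cm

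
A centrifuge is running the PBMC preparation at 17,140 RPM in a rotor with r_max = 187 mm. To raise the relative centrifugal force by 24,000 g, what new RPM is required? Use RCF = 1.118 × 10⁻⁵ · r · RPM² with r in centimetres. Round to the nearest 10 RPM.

r = 187 mm = 18.7 cm
Current RCF = 1.118 × 10⁻⁵ × 18.7 × (17140)² = 1.118 × 10⁻⁵ × 18.7 × 293,779,600 ≈ 61,419.3 × g
Target RCF = 61,419.3 + 24,000 = 85,419.3 × g
N² = 85,419.3 / (20.9066 × 10⁻⁵) = 408,575,761
N ≈ √408,575,761 ≈ 20,213.3

≈ 20210 RPM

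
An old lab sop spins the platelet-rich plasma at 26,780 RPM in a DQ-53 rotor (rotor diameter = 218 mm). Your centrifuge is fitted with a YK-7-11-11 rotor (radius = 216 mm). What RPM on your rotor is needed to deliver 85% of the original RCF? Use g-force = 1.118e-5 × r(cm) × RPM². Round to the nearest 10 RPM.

17540 RPM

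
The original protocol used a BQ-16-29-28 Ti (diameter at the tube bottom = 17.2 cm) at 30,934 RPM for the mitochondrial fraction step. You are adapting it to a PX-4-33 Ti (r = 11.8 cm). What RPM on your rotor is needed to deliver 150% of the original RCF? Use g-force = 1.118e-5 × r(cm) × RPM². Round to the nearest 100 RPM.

Original rotor: r = 17.2 / 2 = 8.6 cm
RCF_original = 1.118 × 10⁻⁵ × 8.6 × (30934)² = 1.118 × 10⁻⁵ × 8.6 × 956,912,356 ≈ 92,005.2 × g
Target RCF = 1.5 × 92,005.2 ≈ 138,007.8 × g
138,007.8 = 1.118 × 10⁻⁵ × 11.8 × N²
N² = 138,007.8 / (13.1924 × 10⁻⁵) = 1,046,115,946
N ≈ √1,046,115,946 ≈ 32,343.7

32300 RPM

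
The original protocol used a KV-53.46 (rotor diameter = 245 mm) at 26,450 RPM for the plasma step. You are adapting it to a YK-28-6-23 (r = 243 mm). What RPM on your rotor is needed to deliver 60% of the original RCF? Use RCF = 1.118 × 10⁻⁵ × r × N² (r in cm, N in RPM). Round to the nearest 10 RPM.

14550 RPM

Original rotor: r = 245 mm / 2 = 122.5 mm = 12.25 cm
RCF = 1.118 × 10⁻⁵ × r × N²
RCF_original = 1.118 × 10⁻⁵ × 12.25 × (26450)² = 1.118 × 10⁻⁵ × 12.25 × 699,602,500 ≈ 95,814.1 × g
Target RCF = 0.6 × 95,814.1 ≈ 57,488.5 × g
Your rotor: r = 243 mm = 24.3 cm
57,488.5 = 1.118 × 10⁻⁵ × 24.3 × N²
N² = 57,488.5 / (27.1674 × 10⁻⁵) = 211,608,398
N ≈ √211,608,398 ≈ 14,546.8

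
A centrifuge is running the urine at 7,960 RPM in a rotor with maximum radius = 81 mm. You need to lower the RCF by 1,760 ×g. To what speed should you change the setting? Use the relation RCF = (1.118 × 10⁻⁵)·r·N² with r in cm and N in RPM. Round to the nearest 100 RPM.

r = 81 mm = 8.1 cm
Current RCF = 1.118 × 10⁻⁵ × 8.1 × (7960)² = 1.118 × 10⁻⁵ × 8.1 × 63,361,600 ≈ 5,737.9 × g
Target RCF = 5,737.9 − 1,760 = 3,977.9 × g
N² = 3,977.9 / (9.0558 × 10⁻⁵) = 43,926,544
N ≈ √43,926,544 ≈ 6,627.7

≈ 6600 RPM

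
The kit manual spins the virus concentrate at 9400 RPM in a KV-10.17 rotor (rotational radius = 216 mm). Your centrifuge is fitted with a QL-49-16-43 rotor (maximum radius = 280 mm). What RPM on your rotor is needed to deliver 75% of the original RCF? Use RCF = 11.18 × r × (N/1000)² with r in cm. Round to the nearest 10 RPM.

≈ 7150 RPM

Original rotor: r = 216 mm = 21.6 cm
RCF_original = 11.18 × 21.6 × (9.4)² = 11.18 × 21.6 × 88.36 ≈ 21,337.9 × g
Target RCF = 0.75 × 21,337.9 ≈ 16,003.4 × g
Your rotor: r = 280 mm = 28.0 cm
16,003.4 = 11.18 × 28 × (N/1000)²
(N/1000)² = 16,003.4 / 313.04 = 51.12254
N = 1000 × √51.12254 ≈ 7,150.0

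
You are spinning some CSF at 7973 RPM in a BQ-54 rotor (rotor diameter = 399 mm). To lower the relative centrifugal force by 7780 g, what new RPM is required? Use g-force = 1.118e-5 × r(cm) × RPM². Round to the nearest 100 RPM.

≈ 5400 RPM

r = 399 mm / 2 = 199.5 mm = 19.95 cm
Current RCF = 1.118 × 10⁻⁵ × 19.95 × (7973)² = 1.118 × 10⁻⁵ × 19.95 × 63,568,729 ≈ 14,178.4 × g
Target RCF = 14,178.4 − 7,780 = 6,398.4 × g
N² = 6,398.4 / (22.3041 × 10⁻⁵) = 28,687,102
N ≈ √28,687,102 ≈ 5,356.0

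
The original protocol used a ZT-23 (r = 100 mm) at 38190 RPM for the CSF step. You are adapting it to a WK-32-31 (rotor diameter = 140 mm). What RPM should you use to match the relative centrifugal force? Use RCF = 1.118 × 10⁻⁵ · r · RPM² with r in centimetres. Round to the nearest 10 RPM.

Original rotor: r = 100 mm = 10.0 cm
RCF_original = 1.118 × 10⁻⁵ × 10 × (38190)² = 1.118 × 10⁻⁵ × 10 × 1,458,476,100 ≈ 163,057.6 × g
Your rotor: r = 140 mm / 2 = 70 mm = 7 cm
163,057.6 = 1.118 × 10⁻⁵ × 7 × N²
N² = 163,057.6 / (7.826 × 10⁻⁵) = 2,083,536,928
N ≈ √2,083,536,928 ≈ 45,645.8

45650 RPM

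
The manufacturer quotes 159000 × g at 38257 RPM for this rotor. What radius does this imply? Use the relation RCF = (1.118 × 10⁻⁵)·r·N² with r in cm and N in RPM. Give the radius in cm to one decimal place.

≈ 9.7 cm

159000 = 1.118 × 10⁻⁵ × r × (38257)²
r = 159000 / (1.118 × 10⁻⁵ × 1,463,598,049) = 159000 / 16363.03 ≈ 9.717 cm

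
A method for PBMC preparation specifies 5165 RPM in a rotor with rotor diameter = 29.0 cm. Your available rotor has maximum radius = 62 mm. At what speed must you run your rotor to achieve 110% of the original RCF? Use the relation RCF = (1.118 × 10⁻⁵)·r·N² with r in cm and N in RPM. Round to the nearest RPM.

Original rotor: r = 29.0 / 2 = 14.5 cm
RCF_original = 1.118 × 10⁻⁵ × 14.5 × (5165)² = 1.118 × 10⁻⁵ × 14.5 × 26,677,225 ≈ 4,324.6 × g
Target RCF = 1.1 × 4,324.6 ≈ 4,757.1 × g
Your rotor: r = 62 mm = 6.2 cm
4,757.1 = 1.118 × 10⁻⁵ × 6.2 × N²
N² = 4,757.1 / (6.9316 × 10⁻⁵) = 68,629,177
N ≈ √68,629,177 ≈ 8,284.3

≈ 8284 RPM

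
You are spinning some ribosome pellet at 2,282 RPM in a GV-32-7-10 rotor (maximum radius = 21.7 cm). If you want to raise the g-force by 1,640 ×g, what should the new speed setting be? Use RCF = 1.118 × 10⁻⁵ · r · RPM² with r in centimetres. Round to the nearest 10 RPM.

≈ 3460 RPM

Current RCF = 1.118 × 10⁻⁵ × 21.7 × (2282)² = 1.118 × 10⁻⁵ × 21.7 × 5,207,524 ≈ 1,263.4 × g
Target RCF = 1,263.4 + 1,640 = 2,903.4 × g
N² = 2,903.4 / (24.2606 × 10⁻⁵) = 11,967,552
N ≈ √11,967,552 ≈ 3,459.4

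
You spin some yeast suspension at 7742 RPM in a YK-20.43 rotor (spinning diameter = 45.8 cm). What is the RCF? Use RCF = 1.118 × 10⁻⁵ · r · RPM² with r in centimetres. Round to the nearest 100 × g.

≈ 15300 x g

r = 45.8 / 2 = 22.9 cm
RCF = 1.118 × 10⁻⁵ × 22.9 × (7742)² = 1.118 × 10⁻⁵ × 22.9 × 59,938,564 ≈ 15,345.6 × g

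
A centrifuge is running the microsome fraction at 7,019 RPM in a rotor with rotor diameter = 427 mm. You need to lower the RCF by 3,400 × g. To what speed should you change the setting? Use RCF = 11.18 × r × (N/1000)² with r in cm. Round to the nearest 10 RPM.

N₂ ≈ 5920 RPM

r = 427 mm / 2 = 213.5 mm = 21.35 cm
Current RCF = 11.18 × 21.35 × (7.019)² = 11.18 × 21.35 × 49.266361 ≈ 11,759.5 × g
Target RCF = 11,759.5 − 3,400 = 8,359.5 × g
(N/1000)² = 8,359.5 / 238.693 = 35.02197
N = 1000 × √35.02197 ≈ 5,917.9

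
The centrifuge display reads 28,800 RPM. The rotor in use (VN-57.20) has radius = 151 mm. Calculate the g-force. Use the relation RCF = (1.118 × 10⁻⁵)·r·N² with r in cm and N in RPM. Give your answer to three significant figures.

r = 151 mm = 15.1 cm
RCF = 1.118 × 10⁻⁵ × r × N²
RCF = 1.118 × 10⁻⁵ × 15.1 × (28800)² = 1.118 × 10⁻⁵ × 15.1 × 829,440,000 ≈ 140,024.4 × g

≈ 140000 g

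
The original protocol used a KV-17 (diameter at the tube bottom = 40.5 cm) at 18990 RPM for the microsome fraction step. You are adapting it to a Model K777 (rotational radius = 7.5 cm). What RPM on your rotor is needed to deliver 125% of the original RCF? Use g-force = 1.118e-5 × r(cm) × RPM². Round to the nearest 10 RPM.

Original rotor: r = 40.5 / 2 = 20.25 cm
RCF_original = 1.118 × 10⁻⁵ × 20.25 × (18990)² = 1.118 × 10⁻⁵ × 20.25 × 360,620,100 ≈ 81,642.6 × g
Target RCF = 1.25 × 81,642.6 ≈ 102,053.2 × g
102,053.2 = 1.118 × 10⁻⁵ × 7.5 × N²
N² = 102,053.2 / (8.385 × 10⁻⁵) = 1,217,092,427
N ≈ √1,217,092,427 ≈ 34,886.9

34890 RPM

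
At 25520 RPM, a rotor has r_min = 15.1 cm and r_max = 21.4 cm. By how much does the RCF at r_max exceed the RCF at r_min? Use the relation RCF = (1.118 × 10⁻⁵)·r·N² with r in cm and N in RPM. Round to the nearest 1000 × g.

ΔRCF ≈ 46000 g

RCF_max = 1.118 × 10⁻⁵ × 21.4 × (25520)² = 1.118 × 10⁻⁵ × 21.4 × 651,270,400 ≈ 155,817.7 × g
RCF_min = 1.118 × 10⁻⁵ × 15.1 × (25520)² = 1.118 × 10⁻⁵ × 15.1 × 651,270,400 ≈ 109,946.2 × g
ΔRCF = 155,817.7 − 109,946.2 = 45,871.5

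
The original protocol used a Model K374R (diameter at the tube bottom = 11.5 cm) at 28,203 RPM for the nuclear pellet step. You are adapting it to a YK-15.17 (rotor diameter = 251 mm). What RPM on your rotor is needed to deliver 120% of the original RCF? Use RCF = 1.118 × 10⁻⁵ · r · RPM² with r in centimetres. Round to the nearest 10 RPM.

20910 RPM

Original rotor: r = 11.5 / 2 = 5.75 cm
RCF_original = 1.118 × 10⁻⁵ × 5.75 × (28203)² = 1.118 × 10⁻⁵ × 5.75 × 795,409,209 ≈ 51,132.9 × g
Target RCF = 1.2 × 51,132.9 ≈ 61,359.5 × g
Your rotor: r = 251 mm / 2 = 125.5 mm = 12.55 cm
61,359.5 = 1.118 × 10⁻⁵ × 12.55 × N²
N² = 61,359.5 / (14.0309 × 10⁻⁵) = 437,316,922
N ≈ √437,316,922 ≈ 20,912.1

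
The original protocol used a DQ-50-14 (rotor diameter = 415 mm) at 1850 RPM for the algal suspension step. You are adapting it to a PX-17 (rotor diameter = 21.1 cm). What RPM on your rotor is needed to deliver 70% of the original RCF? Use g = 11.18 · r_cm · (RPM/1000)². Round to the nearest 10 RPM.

2170 RPM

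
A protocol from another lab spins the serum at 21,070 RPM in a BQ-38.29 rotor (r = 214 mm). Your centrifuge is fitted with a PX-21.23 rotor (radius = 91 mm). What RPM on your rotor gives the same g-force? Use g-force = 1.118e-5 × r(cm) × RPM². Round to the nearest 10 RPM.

Original rotor: r = 214 mm = 21.4 cm
RCF_original = 1.118 × 10⁻⁵ × 21.4 × (21070)² = 1.118 × 10⁻⁵ × 21.4 × 443,944,900 ≈ 106,214.7 × g
Your rotor: r = 91 mm = 9.1 cm
106,214.7 = 1.118 × 10⁻⁵ × 9.1 × N²
N² = 106,214.7 / (10.1738 × 10⁻⁵) = 1,044,002,241
N ≈ √1,044,002,241 ≈ 32,311.0

32310 RPM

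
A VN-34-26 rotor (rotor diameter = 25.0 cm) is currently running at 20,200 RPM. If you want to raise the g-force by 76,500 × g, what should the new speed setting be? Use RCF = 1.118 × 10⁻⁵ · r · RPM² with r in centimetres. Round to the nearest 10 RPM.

≈ 30910 RPM

r = 25.0 / 2 = 12.5 cm
Current RCF = 1.118 × 10⁻⁵ × 12.5 × (20200)² = 1.118 × 10⁻⁵ × 12.5 × 408,040,000 ≈ 57,023.6 × g
Target RCF = 57,023.6 + 76,500 = 133,523.6 × g
N² = 133,523.6 / (13.975 × 10⁻⁵) = 955,446,154
N ≈ √955,446,154 ≈ 30,910.3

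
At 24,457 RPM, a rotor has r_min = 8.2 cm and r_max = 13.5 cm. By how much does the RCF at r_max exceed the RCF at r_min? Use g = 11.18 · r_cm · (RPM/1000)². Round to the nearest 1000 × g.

≈ 35000 x g

ΔRCF = 11.18 × (r_max − r_min) × (N/1000)² = 11.18 × 5.3 × 598.144849 ≈ 35,442.5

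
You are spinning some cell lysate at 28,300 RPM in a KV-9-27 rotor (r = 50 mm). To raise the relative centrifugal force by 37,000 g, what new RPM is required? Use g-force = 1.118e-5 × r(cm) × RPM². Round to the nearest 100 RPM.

r = 50 mm = 5.0 cm
Current RCF = 1.118 × 10⁻⁵ × 5 × (28300)² = 1.118 × 10⁻⁵ × 5 × 800,890,000 ≈ 44,769.8 × g
Target RCF = 44,769.8 + 37,000 = 81,769.8 × g
N² = 81,769.8 / (5.59 × 10⁻⁵) = 1,462,787,120
N ≈ √1,462,787,120 ≈ 38,246.4

≈ 38200 RPM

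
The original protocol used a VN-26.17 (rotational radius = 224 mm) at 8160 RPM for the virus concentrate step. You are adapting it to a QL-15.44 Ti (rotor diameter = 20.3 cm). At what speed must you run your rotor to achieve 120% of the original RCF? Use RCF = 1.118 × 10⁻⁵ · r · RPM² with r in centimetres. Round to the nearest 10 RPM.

13280 RPM

Original rotor: r = 224 mm = 22.4 cm
RCF_original = 1.118 × 10⁻⁵ × 22.4 × (8160)² = 1.118 × 10⁻⁵ × 22.4 × 66,585,600 ≈ 16,675.2 × g
Target RCF = 1.2 × 16,675.2 ≈ 20,010.2 × g
Your rotor: r = 20.3 / 2 = 10.15 cm
20,010.2 = 1.118 × 10⁻⁵ × 10.15 × N²
N² = 20,010.2 / (11.3477 × 10⁻⁵) = 176,337,055
N ≈ √176,337,055 ≈ 13,279.2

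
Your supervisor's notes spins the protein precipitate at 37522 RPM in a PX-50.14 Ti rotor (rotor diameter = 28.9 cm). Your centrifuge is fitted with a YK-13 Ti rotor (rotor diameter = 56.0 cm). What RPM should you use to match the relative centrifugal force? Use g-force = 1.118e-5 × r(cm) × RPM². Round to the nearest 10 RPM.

26960 RPM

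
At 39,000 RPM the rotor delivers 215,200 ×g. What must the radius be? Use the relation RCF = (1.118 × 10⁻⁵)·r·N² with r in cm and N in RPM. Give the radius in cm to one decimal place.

215200 = 1.118 × 10⁻⁵ × r × (39000)²
r = 215200 / (1.118 × 10⁻⁵ × 1,521,000,000) = 215200 / 17004.78 ≈ 12.655 cm

≈ 12.7 cm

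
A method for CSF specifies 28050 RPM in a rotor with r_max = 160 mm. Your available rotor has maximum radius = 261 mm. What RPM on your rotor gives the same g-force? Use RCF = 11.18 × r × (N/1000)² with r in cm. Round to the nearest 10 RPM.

≈ 21960 RPM

Original rotor: r = 160 mm = 16.0 cm
RCF_original = 11.18 × 16 × (28.05)² = 11.18 × 16 × 786.8025 ≈ 140,743.2 × g
Your rotor: r = 261 mm = 26.1 cm
140,743.2 = 11.18 × 26.1 × (N/1000)²
(N/1000)² = 140,743.2 / 291.798 = 482.3309
N = 1000 × √482.3309 ≈ 21,962.0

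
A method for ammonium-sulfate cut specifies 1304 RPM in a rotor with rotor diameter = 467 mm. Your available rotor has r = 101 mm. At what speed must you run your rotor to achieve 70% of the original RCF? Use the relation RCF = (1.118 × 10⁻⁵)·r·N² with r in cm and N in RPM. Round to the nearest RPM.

1659 RPM

Original rotor: r = 467 mm / 2 = 233.5 mm = 23.35 cm
RCF_original = 1.118 × 10⁻⁵ × 23.35 × (1304)² = 1.118 × 10⁻⁵ × 23.35 × 1,700,416 ≈ 443.9 × g
Target RCF = 0.7 × 443.9 ≈ 310.7 × g
Your rotor: r = 101 mm = 10.1 cm
310.7 = 1.118 × 10⁻⁵ × 10.1 × N²
N² = 310.7 / (11.2918 × 10⁻⁵) = 2,751,554
N ≈ √2,751,554 ≈ 1,658.8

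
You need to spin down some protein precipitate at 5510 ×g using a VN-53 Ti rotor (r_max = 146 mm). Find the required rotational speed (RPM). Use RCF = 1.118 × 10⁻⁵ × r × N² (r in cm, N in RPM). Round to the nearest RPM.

5810 RPM

r = 146 mm = 14.6 cm
RCF = 1.118 × 10⁻⁵ × r × N²
5,510 = 1.118 × 10⁻⁵ × 14.6 × N²
N² = 5,510 / (16.3228 × 10⁻⁵) = 33,756,463
N ≈ √33,756,463 ≈ 5,810.0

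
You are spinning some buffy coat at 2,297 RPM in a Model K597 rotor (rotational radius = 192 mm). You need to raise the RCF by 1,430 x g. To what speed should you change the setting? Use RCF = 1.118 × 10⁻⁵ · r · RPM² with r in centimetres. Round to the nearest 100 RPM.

r = 192 mm = 19.2 cm
Current RCF = 1.118 × 10⁻⁵ × 19.2 × (2297)² = 1.118 × 10⁻⁵ × 19.2 × 5,276,209 ≈ 1,132.6 × g
Target RCF = 1,132.6 + 1,430 = 2,562.6 × g
N² = 2,562.6 / (21.4656 × 10⁻⁵) = 11,938,171
N ≈ √11,938,171 ≈ 3,455.2

N₂ ≈ 3500 RPM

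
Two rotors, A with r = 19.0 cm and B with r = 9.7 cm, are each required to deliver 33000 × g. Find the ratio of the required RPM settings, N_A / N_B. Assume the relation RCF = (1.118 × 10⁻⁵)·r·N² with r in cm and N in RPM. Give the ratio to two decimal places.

0.71

At fixed RCF, N ∝ 1/√r, so N_A/N_B = √(r_B/r_A) = √(9.7/19.0) = √0.510526 = 0.7145.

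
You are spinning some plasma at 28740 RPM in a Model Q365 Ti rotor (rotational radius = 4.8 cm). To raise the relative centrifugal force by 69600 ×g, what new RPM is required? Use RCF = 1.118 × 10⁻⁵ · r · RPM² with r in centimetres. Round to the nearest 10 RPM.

Current RCF = 1.118 × 10⁻⁵ × 4.8 × (28740)² = 1.118 × 10⁻⁵ × 4.8 × 825,987,600 ≈ 44,325.8 × g
Target RCF = 44,325.8 + 69,600 = 113,925.8 × g
N² = 113,925.8 / (5.3664 × 10⁻⁵) = 2,122,946,482
N ≈ √2,122,946,482 ≈ 46,075.4

46080 RPM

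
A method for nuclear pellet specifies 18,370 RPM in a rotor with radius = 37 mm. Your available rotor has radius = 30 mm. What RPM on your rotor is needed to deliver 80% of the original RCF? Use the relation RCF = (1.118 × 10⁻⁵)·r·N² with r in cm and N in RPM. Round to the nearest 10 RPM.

18250 RPM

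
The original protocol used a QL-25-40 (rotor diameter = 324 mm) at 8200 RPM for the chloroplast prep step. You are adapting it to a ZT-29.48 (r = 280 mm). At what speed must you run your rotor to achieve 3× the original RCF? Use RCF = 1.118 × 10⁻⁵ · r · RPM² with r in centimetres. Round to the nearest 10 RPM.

Original rotor: r = 324 mm / 2 = 162 mm = 16.2 cm
RCF_original = 1.118 × 10⁻⁵ × 16.2 × (8200)² = 1.118 × 10⁻⁵ × 16.2 × 67,240,000 ≈ 12,178.2 × g
Target RCF = 3 × 12,178.2 ≈ 36,534.6 × g
Your rotor: r = 280 mm = 28.0 cm
36,534.6 = 1.118 × 10⁻⁵ × 28 × N²
N² = 36,534.6 / (31.304 × 10⁻⁵) = 116,709,047
N ≈ √116,709,047 ≈ 10,803.2

10800 RPM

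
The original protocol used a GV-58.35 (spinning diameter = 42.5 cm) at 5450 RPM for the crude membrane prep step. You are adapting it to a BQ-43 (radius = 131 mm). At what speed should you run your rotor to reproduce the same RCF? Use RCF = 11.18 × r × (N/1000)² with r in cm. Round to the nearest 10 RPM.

≈ 6940 RPM

Original rotor: r = 42.5 / 2 = 21.25 cm
RCF = 11.18 × r × (N/1000)²
RCF_original = 11.18 × 21.25 × (5.45)² = 11.18 × 21.25 × 29.7025 ≈ 7,056.6 × g
Your rotor: r = 131 mm = 13.1 cm
7,056.6 = 11.18 × 13.1 × (N/1000)²
(N/1000)² = 7,056.6 / 146.458 = 48.18173
N = 1000 × √48.18173 ≈ 6,941.3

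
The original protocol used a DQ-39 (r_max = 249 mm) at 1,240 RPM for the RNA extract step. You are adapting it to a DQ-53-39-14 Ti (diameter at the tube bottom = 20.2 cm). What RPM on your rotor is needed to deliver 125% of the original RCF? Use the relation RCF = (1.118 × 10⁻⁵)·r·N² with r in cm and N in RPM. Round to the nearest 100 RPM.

Original rotor: r = 249 mm = 24.9 cm
RCF_original = 1.118 × 10⁻⁵ × 24.9 × (1240)² = 1.118 × 10⁻⁵ × 24.9 × 1,537,600 ≈ 428 × g
Target RCF = 1.25 × 428 ≈ 535 × g
Your rotor: r = 20.2 / 2 = 10.1 cm
535 = 1.118 × 10⁻⁵ × 10.1 × N²
N² = 535 / (11.2918 × 10⁻⁵) = 4,737,951
N ≈ √4,737,951 ≈ 2,176.7

2200 RPM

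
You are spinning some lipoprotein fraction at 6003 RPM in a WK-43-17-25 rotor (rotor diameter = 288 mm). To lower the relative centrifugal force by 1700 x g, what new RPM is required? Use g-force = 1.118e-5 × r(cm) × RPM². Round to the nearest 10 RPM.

r = 288 mm / 2 = 144 mm = 14.4 cm
Current RCF = 1.118 × 10⁻⁵ × 14.4 × (6003)² = 1.118 × 10⁻⁵ × 14.4 × 36,036,009 ≈ 5,801.5 × g
Target RCF = 5,801.5 − 1,700 = 4,101.5 × g
N² = 4,101.5 / (16.0992 × 10⁻⁵) = 25,476,421
N ≈ √25,476,421 ≈ 5,047.4

N₂ ≈ 5050 RPM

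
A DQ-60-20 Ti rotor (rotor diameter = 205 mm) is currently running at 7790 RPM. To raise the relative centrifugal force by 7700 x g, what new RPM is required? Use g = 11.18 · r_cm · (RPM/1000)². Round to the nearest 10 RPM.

r = 205 mm / 2 = 102.5 mm = 10.25 cm
Current RCF = 11.18 × 10.25 × (7.79)² = 11.18 × 10.25 × 60.6841 ≈ 6,954.1 × g
Target RCF = 6,954.1 + 7,700 = 14,654.1 × g
(N/1000)² = 14,654.1 / 114.595 = 127.8773
N = 1000 × √127.8773 ≈ 11,308.3

≈ 11310 RPM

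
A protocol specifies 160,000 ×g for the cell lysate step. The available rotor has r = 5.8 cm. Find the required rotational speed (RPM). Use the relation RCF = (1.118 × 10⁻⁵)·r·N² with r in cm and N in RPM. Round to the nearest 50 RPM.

160,000 = 1.118 × 10⁻⁵ × 5.8 × N²
N² = 160,000 / (6.4844 × 10⁻⁵) = 2,467,460,366
N ≈ √2,467,460,366 ≈ 49,673.5

N ≈ 49650 RPM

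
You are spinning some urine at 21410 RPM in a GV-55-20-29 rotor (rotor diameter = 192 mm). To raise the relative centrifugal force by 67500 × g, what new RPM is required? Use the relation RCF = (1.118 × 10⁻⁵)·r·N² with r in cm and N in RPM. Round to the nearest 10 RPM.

r = 192 mm / 2 = 96 mm = 9.6 cm
Current RCF = 1.118 × 10⁻⁵ × 9.6 × (21410)² = 1.118 × 10⁻⁵ × 9.6 × 458,388,100 ≈ 49,197.9 × g
Target RCF = 49,197.9 + 67,500 = 116,697.9 × g
N² = 116,697.9 / (10.7328 × 10⁻⁵) = 1,087,301,543
N ≈ √1,087,301,543 ≈ 32,974.3

≈ 32970 RPM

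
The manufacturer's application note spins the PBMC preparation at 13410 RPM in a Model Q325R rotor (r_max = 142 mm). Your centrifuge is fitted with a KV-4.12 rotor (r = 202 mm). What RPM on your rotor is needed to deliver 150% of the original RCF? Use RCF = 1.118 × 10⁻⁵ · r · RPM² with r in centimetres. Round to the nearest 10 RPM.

13770 RPM

Original rotor: r = 142 mm = 14.2 cm
RCF = 1.118 × 10⁻⁵ × r × N²
RCF_original = 1.118 × 10⁻⁵ × 14.2 × (13410)² = 1.118 × 10⁻⁵ × 14.2 × 179,828,100 ≈ 28,548.8 × g
Target RCF = 1.5 × 28,548.8 ≈ 42,823.2 × g
Your rotor: r = 202 mm = 20.2 cm
42,823.2 = 1.118 × 10⁻⁵ × 20.2 × N²
N² = 42,823.2 / (22.5836 × 10⁻⁵) = 189,620,787
N ≈ √189,620,787 ≈ 13,770.3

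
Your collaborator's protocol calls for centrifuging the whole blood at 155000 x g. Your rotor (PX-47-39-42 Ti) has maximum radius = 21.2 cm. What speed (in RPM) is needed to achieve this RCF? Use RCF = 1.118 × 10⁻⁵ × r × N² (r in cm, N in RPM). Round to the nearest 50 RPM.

N ≈ 25550 RPM

155,000 = 1.118 × 10⁻⁵ × 21.2 × N²
N² = 155,000 / (23.7016 × 10⁻⁵) = 653,964,289
N ≈ √653,964,289 ≈ 25,572.7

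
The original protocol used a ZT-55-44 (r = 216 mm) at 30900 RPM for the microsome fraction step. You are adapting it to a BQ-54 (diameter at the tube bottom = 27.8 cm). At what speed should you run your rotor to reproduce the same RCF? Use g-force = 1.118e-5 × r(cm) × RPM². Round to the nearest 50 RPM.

38500 RPM

Original rotor: r = 216 mm = 21.6 cm
RCF_original = 1.118 × 10⁻⁵ × 21.6 × (30900)² = 1.118 × 10⁻⁵ × 21.6 × 954,810,000 ≈ 230,575.2 × g
Your rotor: r = 27.8 / 2 = 13.9 cm
230,575.2 = 1.118 × 10⁻⁵ × 13.9 × N²
N² = 230,575.2 / (15.5402 × 10⁻⁵) = 1,483,733,800
N ≈ √1,483,733,800 ≈ 38,519.3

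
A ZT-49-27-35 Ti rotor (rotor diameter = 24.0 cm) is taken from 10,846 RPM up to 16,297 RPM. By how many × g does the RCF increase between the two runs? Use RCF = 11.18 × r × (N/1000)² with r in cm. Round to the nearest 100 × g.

r = 24.0 / 2 = 12 cm
RCF₁ = 11.18 × 12 × (10.846)² = 11.18 × 12 × 117.635716 ≈ 15,782 × g
RCF₂ = 11.18 × 12 × (16.297)² = 11.18 × 12 × 265.592209 ≈ 35,631.9 × g
Increase = 35,631.9 − 15,782 = 19,849.9

19800 × g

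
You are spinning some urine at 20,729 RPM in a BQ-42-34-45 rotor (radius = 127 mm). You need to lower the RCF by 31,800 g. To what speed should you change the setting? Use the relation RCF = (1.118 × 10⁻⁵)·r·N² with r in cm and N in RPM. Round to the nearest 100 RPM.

≈ 14300 RPM

r = 127 mm = 12.7 cm
Current RCF = 1.118 × 10⁻⁵ × 12.7 × (20729)² = 1.118 × 10⁻⁵ × 12.7 × 429,691,441 ≈ 61,010.2 × g
Target RCF = 61,010.2 − 31,800 = 29,210.2 × g
N² = 29,210.2 / (14.1986 × 10⁻⁵) = 205,725,917
N ≈ √205,725,917 ≈ 14,343.1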